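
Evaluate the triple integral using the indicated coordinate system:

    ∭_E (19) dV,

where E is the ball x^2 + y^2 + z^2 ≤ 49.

In spherical coordinates, x = ρ sin(φ) cos(θ), y = ρ sin(φ) sin(θ), z = ρ cos(φ), and dV = ρ^2 sin(φ) dρ dφ dθ.

The integrand becomes 19, so

    ∭_E (19) dV = ∫_{0}^{2π} ∫_{0}^{π} ∫_{0}^{7} (19) · ρ^2 sin(φ) dρ dφ dθ.

Inner (ρ): 6517sin(φ)/3.
Middle (φ): 13034/3.
Outer (θ): 26068π/3.

Therefore the triple integral equals 26068π/3.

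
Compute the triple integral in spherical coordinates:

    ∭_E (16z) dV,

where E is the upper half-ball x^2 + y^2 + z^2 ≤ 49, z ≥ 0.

In spherical coordinates, x = ρ sin(φ) cos(θ), y = ρ sin(φ) sin(θ), z = ρ cos(φ), and dV = ρ^2 sin(φ) dρ dφ dθ.

The integrand becomes 16ρ cos(φ), so

    ∭_E (16z) dV = ∫_{0}^{2π} ∫_{0}^{π/2} ∫_{0}^{7} (16ρ cos(φ)) · ρ^2 sin(φ) dρ dφ dθ.

Inner (ρ): 4802sin(2φ).
Middle (φ): 4802.
Outer (θ): 9604π.

Therefore the triple integral equals 9604π.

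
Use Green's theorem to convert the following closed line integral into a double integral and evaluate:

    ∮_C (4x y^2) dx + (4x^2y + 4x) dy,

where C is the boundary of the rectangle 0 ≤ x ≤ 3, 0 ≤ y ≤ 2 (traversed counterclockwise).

Green's theorem converts the closed line integral into a double integral over the enclosed region D:

    ∮_C P dx + Q dy = ∬_D (∂Q/∂x - ∂P/∂y) dA.

Here P = 4x y^2, Q = 4x^2y + 4x, so

    ∂Q/∂x = 8x y + 4,    ∂P/∂y = 8x y,
    ∂Q/∂x - ∂P/∂y = 4.

D is the region 0 ≤ x ≤ 3, 0 ≤ y ≤ 2. Evaluating the double integral:

    ∬_D (4) dA = ∫_0^{3} ∫_0^{2} (4) dy dx.

Inner (y from 0 to 2): 8.
Outer (x from 0 to 3): 24.

Therefore ∮_C P dx + Q dy = 24.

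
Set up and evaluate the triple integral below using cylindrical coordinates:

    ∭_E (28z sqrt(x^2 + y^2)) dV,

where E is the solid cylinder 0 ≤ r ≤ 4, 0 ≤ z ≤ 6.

In cylindrical coordinates, x = r cos(θ), y = r sin(θ), z = z, and dV = r dr dθ dz.

The integrand becomes 28r z, so

    ∭_E (28z sqrt(x^2 + y^2)) dV = ∫_{0}^{2π} ∫_{0}^{4} ∫_{0}^{6} (28r z) · r dz dr dθ.

Inner (z): 504r^2.
Middle (r from 0 to 4): 10752.
Outer (θ): 21504π.

Therefore the triple integral equals 21504π.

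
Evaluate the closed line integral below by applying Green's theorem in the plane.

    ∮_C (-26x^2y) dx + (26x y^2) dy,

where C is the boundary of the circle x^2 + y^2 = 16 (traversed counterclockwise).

Green's theorem converts the closed line integral into a double integral over the enclosed region D:

    ∮_C P dx + Q dy = ∬_D (∂Q/∂x - ∂P/∂y) dA.

Here P = -26x^2y, Q = 26x y^2, so

    ∂Q/∂x = 26y^2,    ∂P/∂y = -26x^2,
    ∂Q/∂x - ∂P/∂y = 26x^2 + 26y^2.

D is the region x^2 + y^2 ≤ 16. Evaluating the double integral:

In polar coordinates (x = r cos θ, y = r sin θ, dA = r dr dθ) the integrand becomes 26r^2, so

    ∬_D (26x^2 + 26y^2) dA = ∫_0^{2π} ∫_0^{4} (26r^2) · r dr dθ.

Inner (r from 0 to 4): 1664.
Outer (θ from 0 to 2π): 3328π.

Therefore ∮_C P dx + Q dy = 3328π.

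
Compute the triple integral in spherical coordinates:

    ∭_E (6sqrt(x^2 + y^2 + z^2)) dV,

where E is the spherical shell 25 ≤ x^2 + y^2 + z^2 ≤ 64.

In spherical coordinates, x = ρ sin(φ) cos(θ), y = ρ sin(φ) sin(θ), z = ρ cos(φ), and dV = ρ^2 sin(φ) dρ dφ dθ.

The integrand becomes 6ρ, so

    ∭_E (6sqrt(x^2 + y^2 + z^2)) dV = ∫_{0}^{2π} ∫_{0}^{π} ∫_{5}^{8} (6ρ) · ρ^2 sin(φ) dρ dφ dθ.

Inner (ρ): 10413sin(φ)/2.
Middle (φ): 10413.
Outer (θ): 20826π.

Therefore the triple integral equals 20826π.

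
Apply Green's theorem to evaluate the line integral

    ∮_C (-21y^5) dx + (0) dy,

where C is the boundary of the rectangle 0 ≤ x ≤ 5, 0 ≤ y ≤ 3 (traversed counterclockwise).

Green's theorem converts the closed line integral into a double integral over the enclosed region D:

    ∮_C P dx + Q dy = ∬_D (∂Q/∂x - ∂P/∂y) dA.

Here P = -21y^5, Q = 0, so

    ∂Q/∂x = 0,    ∂P/∂y = -105y^4,
    ∂Q/∂x - ∂P/∂y = 105y^4.

D is the region 0 ≤ x ≤ 5, 0 ≤ y ≤ 3. Evaluating the double integral:

    ∬_D (105y^4) dA = ∫_0^{5} ∫_0^{3} (105y^4) dy dx.

Inner (y from 0 to 3): 5103.
Outer (x from 0 to 5): 25515.

Therefore ∮_C P dx + Q dy = 25515.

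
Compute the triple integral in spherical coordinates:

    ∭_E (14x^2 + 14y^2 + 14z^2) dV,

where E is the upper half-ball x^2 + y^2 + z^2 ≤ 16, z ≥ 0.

In spherical coordinates, x = ρ sin(φ) cos(θ), y = ρ sin(φ) sin(θ), z = ρ cos(φ), and dV = ρ^2 sin(φ) dρ dφ dθ.

The integrand becomes 14ρ^2, so

    ∭_E (14x^2 + 14y^2 + 14z^2) dV = ∫_{0}^{2π} ∫_{0}^{π/2} ∫_{0}^{4} (14ρ^2) · ρ^2 sin(φ) dρ dφ dθ.

Inner (ρ): 14336sin(φ)/5.
Middle (φ): 14336/5.
Outer (θ): 28672π/5.

Therefore the triple integral equals 28672π/5.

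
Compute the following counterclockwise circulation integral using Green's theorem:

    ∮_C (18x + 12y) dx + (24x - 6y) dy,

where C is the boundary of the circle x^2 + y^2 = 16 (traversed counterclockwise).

Green's theorem converts the closed line integral into a double integral over the enclosed region D:

    ∮_C P dx + Q dy = ∬_D (∂Q/∂x - ∂P/∂y) dA.

Here P = 18x + 12y, Q = 24x - 6y, so

    ∂Q/∂x = 24,    ∂P/∂y = 12,
    ∂Q/∂x - ∂P/∂y = 12.

D is the region x^2 + y^2 ≤ 16. Evaluating the double integral:

In polar coordinates (x = r cos θ, y = r sin θ, dA = r dr dθ) the integrand becomes 12, so

    ∬_D (12) dA = ∫_0^{2π} ∫_0^{4} (12) · r dr dθ.

Inner (r from 0 to 4): 96.
Outer (θ from 0 to 2π): 192π.

Therefore ∮_C P dx + Q dy = 192π.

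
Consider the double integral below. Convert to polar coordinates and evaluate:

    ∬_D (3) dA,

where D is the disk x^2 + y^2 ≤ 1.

The region D is 0 ≤ r ≤ 1, 0 ≤ θ ≤ 2π in polar coordinates, where x = r cos(θ), y = r sin(θ), and dA = r dr dθ.

Under the substitution, the integrand becomes 3, so

    ∬_D (3) dA = ∫_{0}^{2π} ∫_{0}^{1} (3) · r dr dθ.

Inner integral (in r): ∫_{0}^{1} (3) · r dr = 3/2.

Outer integral (in θ): ∫_{0}^{2π} (3/2) dθ = 3π.

Therefore ∬_D (3) dA = 3π.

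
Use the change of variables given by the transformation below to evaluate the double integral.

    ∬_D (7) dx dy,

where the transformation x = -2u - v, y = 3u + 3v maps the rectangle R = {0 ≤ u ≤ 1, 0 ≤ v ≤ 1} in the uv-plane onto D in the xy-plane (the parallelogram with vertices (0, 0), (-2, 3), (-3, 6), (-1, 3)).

Compute the Jacobian determinant of (x, y) with respect to (u, v):

    ∂(x,y)/∂(u,v) = | -2  -1 | = (-2)(3) - (-1)(3) = -3.
                   | 3  3 |

Its absolute value is |J| = 3 (the area scaling factor).

Substituting x = -2u - v, y = 3u + 3v into the integrand,

    7 → 7,

so the integral becomes

    ∬_R (7) · |J| du dv = ∫_0^1 ∫_0^1 (21) dv du.

Inner (v): 21.
Outer (u): 21.

Therefore ∬_D (7) dx dy = 21.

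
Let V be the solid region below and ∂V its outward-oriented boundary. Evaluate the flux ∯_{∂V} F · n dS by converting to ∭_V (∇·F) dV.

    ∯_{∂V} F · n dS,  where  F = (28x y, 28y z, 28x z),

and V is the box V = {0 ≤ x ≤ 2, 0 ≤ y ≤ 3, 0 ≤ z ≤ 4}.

By the divergence theorem,

    ∯_{∂V} F · n dS = ∭_V (∇ · F) dV.

Compute the divergence:
    ∇ · F = ∂F_x/∂x + ∂F_y/∂y + ∂F_z/∂z = 28y + 28z + 28x = 28x + 28y + 28z.

V is a rectangular box, so dV = dx dy dz with 0 ≤ x ≤ 2, 0 ≤ y ≤ 3, 0 ≤ z ≤ 4.

Integrate (28x + 28y + 28z) over V as an iterated integral:

    ∭_V (∇·F) dV = ∫_0^{2} ∫_0^{3} ∫_0^{4} (28x + 28y + 28z) dz dy dx.

Inner (z from 0 to 4): 112x + 112y + 224.
Middle (y from 0 to 3): 336x + 1176.
Outer (x from 0 to 2): 3024.

Therefore ∯_{∂V} F · n dS = 3024.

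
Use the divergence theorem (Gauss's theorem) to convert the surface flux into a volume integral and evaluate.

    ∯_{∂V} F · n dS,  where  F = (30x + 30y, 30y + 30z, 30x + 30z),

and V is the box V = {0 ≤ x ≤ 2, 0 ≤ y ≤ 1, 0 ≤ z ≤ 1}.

By the divergence theorem,

    ∯_{∂V} F · n dS = ∭_V (∇ · F) dV.

Compute the divergence:
    ∇ · F = ∂F_x/∂x + ∂F_y/∂y + ∂F_z/∂z = 30 + 30 + 30 = 90.

V is a rectangular box, so dV = dx dy dz with 0 ≤ x ≤ 2, 0 ≤ y ≤ 1, 0 ≤ z ≤ 1.

Integrate (90) over V as an iterated integral:

    ∭_V (∇·F) dV = ∫_0^{2} ∫_0^{1} ∫_0^{1} (90) dz dy dx.

Inner (z from 0 to 1): 90.
Middle (y from 0 to 1): 90.
Outer (x from 0 to 2): 180.

Therefore ∯_{∂V} F · n dS = 180.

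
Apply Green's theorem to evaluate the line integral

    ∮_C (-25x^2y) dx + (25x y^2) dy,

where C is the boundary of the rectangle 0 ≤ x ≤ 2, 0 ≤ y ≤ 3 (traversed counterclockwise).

Green's theorem converts the closed line integral into a double integral over the enclosed region D:

    ∮_C P dx + Q dy = ∬_D (∂Q/∂x - ∂P/∂y) dA.

Here P = -25x^2y, Q = 25x y^2, so

    ∂Q/∂x = 25y^2,    ∂P/∂y = -25x^2,
    ∂Q/∂x - ∂P/∂y = 25x^2 + 25y^2.

D is the region 0 ≤ x ≤ 2, 0 ≤ y ≤ 3. Evaluating the double integral:

    ∬_D (25x^2 + 25y^2) dA = ∫_0^{2} ∫_0^{3} (25x^2 + 25y^2) dy dx.

Inner (y from 0 to 3): 75x^2 + 225.
Outer (x from 0 to 2): 650.

Therefore ∮_C P dx + Q dy = 650.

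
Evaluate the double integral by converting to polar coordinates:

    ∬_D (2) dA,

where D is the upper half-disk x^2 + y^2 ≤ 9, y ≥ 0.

The region D is 0 ≤ r ≤ 3, 0 ≤ θ ≤ π in polar coordinates, where x = r cos(θ), y = r sin(θ), and dA = r dr dθ.

Under the substitution, the integrand becomes 2, so

    ∬_D (2) dA = ∫_{0}^{π} ∫_{0}^{3} (2) · r dr dθ.

Inner integral (in r): ∫_{0}^{3} (2) · r dr = 9.

Outer integral (in θ): ∫_{0}^{π} (9) dθ = 9π.

Therefore ∬_D (2) dA = 9π.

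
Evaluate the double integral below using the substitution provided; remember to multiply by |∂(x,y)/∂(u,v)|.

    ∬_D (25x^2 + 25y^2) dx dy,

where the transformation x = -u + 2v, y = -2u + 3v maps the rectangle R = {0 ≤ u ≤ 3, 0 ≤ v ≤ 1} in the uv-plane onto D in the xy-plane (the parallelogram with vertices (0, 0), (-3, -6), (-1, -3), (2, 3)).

Compute the Jacobian determinant of (x, y) with respect to (u, v):

    ∂(x,y)/∂(u,v) = | -1  2 | = (-1)(3) - (2)(-2) = 1.
                   | -2  3 |

Its absolute value is |J| = 1 (the area scaling factor).

Substituting x = -u + 2v, y = -2u + 3v into the integrand,

    25x^2 + 25y^2 → 125u^2 - 400u v + 325v^2,

so the integral becomes

    ∬_R (125u^2 - 400u v + 325v^2) · |J| du dv = ∫_0^3 ∫_0^1 (125u^2 - 400u v + 325v^2) dv du.

Inner (v): 125u^2 - 200u + 325/3.
Outer (u): 550.

Therefore ∬_D (25x^2 + 25y^2) dx dy = 550.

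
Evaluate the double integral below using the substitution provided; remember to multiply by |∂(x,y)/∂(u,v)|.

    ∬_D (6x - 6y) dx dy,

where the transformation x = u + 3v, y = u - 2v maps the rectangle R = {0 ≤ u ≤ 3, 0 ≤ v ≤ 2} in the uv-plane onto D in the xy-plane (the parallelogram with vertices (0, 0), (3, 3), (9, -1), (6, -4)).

Compute the Jacobian determinant of (x, y) with respect to (u, v):

    ∂(x,y)/∂(u,v) = | 1  3 | = (1)(-2) - (3)(1) = -5.
                   | 1  -2 |

Its absolute value is |J| = 5 (the area scaling factor).

Substituting x = u + 3v, y = u - 2v into the integrand,

    6x - 6y → 30v,

so the integral becomes

    ∬_R (30v) · |J| du dv = ∫_0^3 ∫_0^2 (150v) dv du.

Inner (v): 300.
Outer (u): 900.

Therefore ∬_D (6x - 6y) dx dy = 900.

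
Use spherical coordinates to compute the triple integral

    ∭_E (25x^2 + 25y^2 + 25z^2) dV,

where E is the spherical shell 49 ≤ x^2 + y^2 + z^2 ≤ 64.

In spherical coordinates, x = ρ sin(φ) cos(θ), y = ρ sin(φ) sin(θ), z = ρ cos(φ), and dV = ρ^2 sin(φ) dρ dφ dθ.

The integrand becomes 25ρ^2, so

    ∭_E (25x^2 + 25y^2 + 25z^2) dV = ∫_{0}^{2π} ∫_{0}^{π} ∫_{7}^{8} (25ρ^2) · ρ^2 sin(φ) dρ dφ dθ.

Inner (ρ): 79805sin(φ).
Middle (φ): 159610.
Outer (θ): 319220π.

Therefore the triple integral equals 319220π.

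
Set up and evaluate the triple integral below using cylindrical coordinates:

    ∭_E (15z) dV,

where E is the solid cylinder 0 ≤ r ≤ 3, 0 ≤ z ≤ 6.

In cylindrical coordinates, x = r cos(θ), y = r sin(θ), z = z, and dV = r dr dθ dz.

The integrand becomes 15z, so

    ∭_E (15z) dV = ∫_{0}^{2π} ∫_{0}^{3} ∫_{0}^{6} (15z) · r dz dr dθ.

Inner (z): 270r.
Middle (r from 0 to 3): 1215.
Outer (θ): 2430π.

Therefore the triple integral equals 2430π.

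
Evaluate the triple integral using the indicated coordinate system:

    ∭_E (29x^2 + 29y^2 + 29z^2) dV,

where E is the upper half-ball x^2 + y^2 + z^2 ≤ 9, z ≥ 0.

In spherical coordinates, x = ρ sin(φ) cos(θ), y = ρ sin(φ) sin(θ), z = ρ cos(φ), and dV = ρ^2 sin(φ) dρ dφ dθ.

The integrand becomes 29ρ^2, so

    ∭_E (29x^2 + 29y^2 + 29z^2) dV = ∫_{0}^{2π} ∫_{0}^{π/2} ∫_{0}^{3} (29ρ^2) · ρ^2 sin(φ) dρ dφ dθ.

Inner (ρ): 7047sin(φ)/5.
Middle (φ): 7047/5.
Outer (θ): 14094π/5.

Therefore the triple integral equals 14094π/5.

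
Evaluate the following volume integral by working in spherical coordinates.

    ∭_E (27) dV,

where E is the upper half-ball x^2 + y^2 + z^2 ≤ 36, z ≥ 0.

In spherical coordinates, x = ρ sin(φ) cos(θ), y = ρ sin(φ) sin(θ), z = ρ cos(φ), and dV = ρ^2 sin(φ) dρ dφ dθ.

The integrand becomes 27, so

    ∭_E (27) dV = ∫_{0}^{2π} ∫_{0}^{π/2} ∫_{0}^{6} (27) · ρ^2 sin(φ) dρ dφ dθ.

Inner (ρ): 1944sin(φ).
Middle (φ): 1944.
Outer (θ): 3888π.

Therefore the triple integral equals 3888π.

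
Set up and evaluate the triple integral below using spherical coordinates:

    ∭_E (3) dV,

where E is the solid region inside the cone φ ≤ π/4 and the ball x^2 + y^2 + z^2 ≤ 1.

In spherical coordinates, x = ρ sin(φ) cos(θ), y = ρ sin(φ) sin(θ), z = ρ cos(φ), and dV = ρ^2 sin(φ) dρ dφ dθ.

The integrand becomes 3, so

    ∭_E (3) dV = ∫_{0}^{2π} ∫_{0}^{π/4} ∫_{0}^{1} (3) · ρ^2 sin(φ) dρ dφ dθ.

Inner (ρ): sin(φ).
Middle (φ): 1 - sqrt(2)/2.
Outer (θ): π (2 - sqrt(2)).

Therefore the triple integral equals π (2 - sqrt(2)).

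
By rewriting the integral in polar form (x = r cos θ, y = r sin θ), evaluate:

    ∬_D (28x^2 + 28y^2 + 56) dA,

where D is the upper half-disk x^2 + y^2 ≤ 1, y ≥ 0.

The region D is 0 ≤ r ≤ 1, 0 ≤ θ ≤ π in polar coordinates, where x = r cos(θ), y = r sin(θ), and dA = r dr dθ.

Under the substitution, the integrand becomes 28r^2 + 56, so

    ∬_D (28x^2 + 28y^2 + 56) dA = ∫_{0}^{π} ∫_{0}^{1} (28r^2 + 56) · r dr dθ.

Inner integral (in r): ∫_{0}^{1} (28r^2 + 56) · r dr = 35.

Outer integral (in θ): ∫_{0}^{π} (35) dθ = 35π.

Therefore ∬_D (28x^2 + 28y^2 + 56) dA = 35π.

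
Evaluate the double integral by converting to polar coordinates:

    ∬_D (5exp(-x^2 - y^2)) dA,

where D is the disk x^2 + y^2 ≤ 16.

The region D is 0 ≤ r ≤ 4, 0 ≤ θ ≤ 2π in polar coordinates, where x = r cos(θ), y = r sin(θ), and dA = r dr dθ.

Under the substitution, the integrand becomes 5exp(-r^2), so

    ∬_D (5exp(-x^2 - y^2)) dA = ∫_{0}^{2π} ∫_{0}^{4} (5exp(-r^2)) · r dr dθ.

Inner integral (in r): ∫_{0}^{4} (5exp(-r^2)) · r dr = 5/2 - 5exp(-16)/2.

Outer integral (in θ): ∫_{0}^{2π} (5/2 - 5exp(-16)/2) dθ = -5π exp(-16) + 5π.

Therefore ∬_D (5exp(-x^2 - y^2)) dA = -5π exp(-16) + 5π.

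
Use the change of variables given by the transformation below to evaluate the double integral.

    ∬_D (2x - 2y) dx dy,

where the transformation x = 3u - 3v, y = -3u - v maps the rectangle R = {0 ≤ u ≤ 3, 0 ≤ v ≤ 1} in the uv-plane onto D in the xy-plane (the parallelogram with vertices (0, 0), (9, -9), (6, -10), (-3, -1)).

Compute the Jacobian determinant of (x, y) with respect to (u, v):

    ∂(x,y)/∂(u,v) = | 3  -3 | = (3)(-1) - (-3)(-3) = -12.
                   | -3  -1 |

Its absolute value is |J| = 12 (the area scaling factor).

Substituting x = 3u - 3v, y = -3u - v into the integrand,

    2x - 2y → 12u - 4v,

so the integral becomes

    ∬_R (12u - 4v) · |J| du dv = ∫_0^3 ∫_0^1 (144u - 48v) dv du.

Inner (v): 144u - 24.
Outer (u): 576.

Therefore ∬_D (2x - 2y) dx dy = 576.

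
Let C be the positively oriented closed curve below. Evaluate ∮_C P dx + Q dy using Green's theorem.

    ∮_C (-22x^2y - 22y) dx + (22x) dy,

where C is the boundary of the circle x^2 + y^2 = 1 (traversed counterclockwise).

Green's theorem converts the closed line integral into a double integral over the enclosed region D:

    ∮_C P dx + Q dy = ∬_D (∂Q/∂x - ∂P/∂y) dA.

Here P = -22x^2y - 22y, Q = 22x, so

    ∂Q/∂x = 22,    ∂P/∂y = -22x^2 - 22,
    ∂Q/∂x - ∂P/∂y = 22x^2 + 44.

D is the region x^2 + y^2 ≤ 1. Evaluating the double integral:

In polar coordinates (x = r cos θ, y = r sin θ, dA = r dr dθ) the integrand becomes 22r^2cos(θ)^2 + 44, so

    ∬_D (22x^2 + 44) dA = ∫_0^{2π} ∫_0^{1} (22r^2cos(θ)^2 + 44) · r dr dθ.

Inner (r from 0 to 1): 11cos(θ)^2/2 + 22.
Outer (θ from 0 to 2π): 99π/2.

Therefore ∮_C P dx + Q dy = 99π/2.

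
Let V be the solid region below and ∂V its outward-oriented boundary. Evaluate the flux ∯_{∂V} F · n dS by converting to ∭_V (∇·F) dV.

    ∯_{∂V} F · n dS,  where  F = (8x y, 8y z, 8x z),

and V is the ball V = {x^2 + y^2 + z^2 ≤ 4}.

By the divergence theorem,

    ∯_{∂V} F · n dS = ∭_V (∇ · F) dV.

Compute the divergence:
    ∇ · F = ∂F_x/∂x + ∂F_y/∂y + ∂F_z/∂z = 8y + 8z + 8x = 8x + 8y + 8z.

In spherical coordinates, x = ρ sin(φ) cos(θ), y = ρ sin(φ) sin(θ), z = ρ cos(φ), dV = ρ^2 sin(φ) dρ dφ dθ, with 0 ≤ ρ ≤ 2, 0 ≤ φ ≤ π, 0 ≤ θ ≤ 2π.

The integrand, after substitution and multiplying by the volume element, becomes (8ρ (sqrt(2)sin(φ)sin(θ + π/4) + cos(φ))) · ρ^2 sin(φ), so

    ∭_V (∇·F) dV = ∫_0^{2π} ∫_0^{π} ∫_0^{2} (8ρ (sqrt(2)sin(φ)sin(θ + π/4) + cos(φ))) · ρ^2 sin(φ) dρ dφ dθ.

Inner (ρ from 0 to 2): 32(sqrt(2)sin(φ)sin(θ + π/4) + cos(φ))sin(φ).
Middle (φ from 0 to π): 16sqrt(2)π sin(θ + π/4).
Outer (θ from 0 to 2π): 0.

Therefore ∯_{∂V} F · n dS = 0.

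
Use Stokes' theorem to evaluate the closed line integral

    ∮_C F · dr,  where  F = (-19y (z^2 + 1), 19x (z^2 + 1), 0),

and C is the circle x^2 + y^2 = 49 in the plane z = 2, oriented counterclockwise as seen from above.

Let S be the flat disk x^2 + y^2 ≤ 49 in the plane z = 2, with upward unit normal n̂ = ẑ. By Stokes' theorem,

    ∮_C F · dr = ∬_S (∇ × F) · n̂ dS = ∬_D (curl F)_z dA,

where D is the disk x^2 + y^2 ≤ 49.

Compute the curl of F = (-19y (z^2 + 1), 19x (z^2 + 1), 0):
    (∇ × F)_x = ∂F_z/∂y - ∂F_y/∂z = -38x z,
    (∇ × F)_y = ∂F_x/∂z - ∂F_z/∂x = -38y z,
    (∇ × F)_z = ∂F_y/∂x - ∂F_x/∂y = 38z^2 + 38.

On z = 2, (curl F)_z = 190.

Convert to polar (x = r cos θ, y = r sin θ, dA = r dr dθ); the integrand becomes 190, so

    ∬_D (curl F)_z dA = ∫_0^{2π} ∫_0^{7} (190) · r dr dθ.

Inner (r from 0 to 7): 4655.
Outer (θ from 0 to 2π): 9310π.

Therefore ∮_C F · dr = 9310π.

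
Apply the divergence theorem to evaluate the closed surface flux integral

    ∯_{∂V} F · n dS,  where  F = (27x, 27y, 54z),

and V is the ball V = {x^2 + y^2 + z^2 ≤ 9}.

By the divergence theorem,

    ∯_{∂V} F · n dS = ∭_V (∇ · F) dV.

Compute the divergence:
    ∇ · F = ∂F_x/∂x + ∂F_y/∂y + ∂F_z/∂z = 27 + 27 + 54 = 108.

In spherical coordinates, x = ρ sin(φ) cos(θ), y = ρ sin(φ) sin(θ), z = ρ cos(φ), dV = ρ^2 sin(φ) dρ dφ dθ, with 0 ≤ ρ ≤ 3, 0 ≤ φ ≤ π, 0 ≤ θ ≤ 2π.

The integrand, after substitution and multiplying by the volume element, becomes (108) · ρ^2 sin(φ), so

    ∭_V (∇·F) dV = ∫_0^{2π} ∫_0^{π} ∫_0^{3} (108) · ρ^2 sin(φ) dρ dφ dθ.

Inner (ρ from 0 to 3): 972sin(φ).
Middle (φ from 0 to π): 1944.
Outer (θ from 0 to 2π): 3888π.

Therefore ∯_{∂V} F · n dS = 3888π.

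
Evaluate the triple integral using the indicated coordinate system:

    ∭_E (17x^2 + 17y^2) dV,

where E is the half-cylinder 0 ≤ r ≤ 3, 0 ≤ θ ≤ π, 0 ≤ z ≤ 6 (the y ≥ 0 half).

In cylindrical coordinates, x = r cos(θ), y = r sin(θ), z = z, and dV = r dr dθ dz.

The integrand becomes 17r^2, so

    ∭_E (17x^2 + 17y^2) dV = ∫_{0}^{π} ∫_{0}^{3} ∫_{0}^{6} (17r^2) · r dz dr dθ.

Inner (z): 102r^3.
Middle (r from 0 to 3): 4131/2.
Outer (θ): 4131π/2.

Therefore the triple integral equals 4131π/2.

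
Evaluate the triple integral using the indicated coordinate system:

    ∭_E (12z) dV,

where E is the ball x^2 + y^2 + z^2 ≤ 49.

In spherical coordinates, x = ρ sin(φ) cos(θ), y = ρ sin(φ) sin(θ), z = ρ cos(φ), and dV = ρ^2 sin(φ) dρ dφ dθ.

The integrand becomes 12ρ cos(φ), so

    ∭_E (12z) dV = ∫_{0}^{2π} ∫_{0}^{π} ∫_{0}^{7} (12ρ cos(φ)) · ρ^2 sin(φ) dρ dφ dθ.

Inner (ρ): 7203sin(2φ)/2.
Middle (φ): 0.
Outer (θ): 0.

Therefore the triple integral equals 0.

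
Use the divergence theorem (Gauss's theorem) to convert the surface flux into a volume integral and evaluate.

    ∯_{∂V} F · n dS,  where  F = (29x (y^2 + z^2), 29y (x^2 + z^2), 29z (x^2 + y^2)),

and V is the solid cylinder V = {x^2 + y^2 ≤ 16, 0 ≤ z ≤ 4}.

By the divergence theorem,

    ∯_{∂V} F · n dS = ∭_V (∇ · F) dV.

Compute the divergence:
    ∇ · F = ∂F_x/∂x + ∂F_y/∂y + ∂F_z/∂z = 29y^2 + 29z^2 + 29x^2 + 29z^2 + 29x^2 + 29y^2 = 58x^2 + 58y^2 + 58z^2.

In cylindrical coordinates, x = r cos(θ), y = r sin(θ), z = z, dV = r dr dθ dz, with 0 ≤ r ≤ 4, 0 ≤ θ ≤ 2π, 0 ≤ z ≤ 4.

The integrand, after substitution and multiplying by the volume element, becomes (58r^2 + 58z^2) · r, so

    ∭_V (∇·F) dV = ∫_0^{2π} ∫_0^{4} ∫_0^{4} (58r^2 + 58z^2) · r dz dr dθ.

Inner (z from 0 to 4): 232r (r^2 + 16/3).
Middle (r from 0 to 4): 74240/3.
Outer (θ from 0 to 2π): 148480π/3.

Therefore ∯_{∂V} F · n dS = 148480π/3.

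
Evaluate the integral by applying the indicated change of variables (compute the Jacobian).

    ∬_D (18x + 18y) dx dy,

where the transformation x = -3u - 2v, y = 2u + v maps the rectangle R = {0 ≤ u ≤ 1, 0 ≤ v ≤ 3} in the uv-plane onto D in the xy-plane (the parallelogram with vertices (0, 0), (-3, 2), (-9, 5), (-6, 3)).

Compute the Jacobian determinant of (x, y) with respect to (u, v):

    ∂(x,y)/∂(u,v) = | -3  -2 | = (-3)(1) - (-2)(2) = 1.
                   | 2  1 |

Its absolute value is |J| = 1 (the area scaling factor).

Substituting x = -3u - 2v, y = 2u + v into the integrand,

    18x + 18y → -18u - 18v,

so the integral becomes

    ∬_R (-18u - 18v) · |J| du dv = ∫_0^1 ∫_0^3 (-18u - 18v) dv du.

Inner (v): -54u - 81.
Outer (u): -108.

Therefore ∬_D (18x + 18y) dx dy = -108.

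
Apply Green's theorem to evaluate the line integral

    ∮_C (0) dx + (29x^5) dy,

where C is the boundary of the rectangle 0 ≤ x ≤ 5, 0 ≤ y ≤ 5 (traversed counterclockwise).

Green's theorem converts the closed line integral into a double integral over the enclosed region D:

    ∮_C P dx + Q dy = ∬_D (∂Q/∂x - ∂P/∂y) dA.

Here P = 0, Q = 29x^5, so

    ∂Q/∂x = 145x^4,    ∂P/∂y = 0,
    ∂Q/∂x - ∂P/∂y = 145x^4.

D is the region 0 ≤ x ≤ 5, 0 ≤ y ≤ 5. Evaluating the double integral:

    ∬_D (145x^4) dA = ∫_0^{5} ∫_0^{5} (145x^4) dy dx.

Inner (y from 0 to 5): 725x^4.
Outer (x from 0 to 5): 453125.

Therefore ∮_C P dx + Q dy = 453125.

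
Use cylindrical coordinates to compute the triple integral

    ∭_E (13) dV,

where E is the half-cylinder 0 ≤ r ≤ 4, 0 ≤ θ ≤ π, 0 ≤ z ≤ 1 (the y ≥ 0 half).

In cylindrical coordinates, x = r cos(θ), y = r sin(θ), z = z, and dV = r dr dθ dz.

The integrand becomes 13, so

    ∭_E (13) dV = ∫_{0}^{π} ∫_{0}^{4} ∫_{0}^{1} (13) · r dz dr dθ.

Inner (z): 13r.
Middle (r from 0 to 4): 104.
Outer (θ): 104π.

Therefore the triple integral equals 104π.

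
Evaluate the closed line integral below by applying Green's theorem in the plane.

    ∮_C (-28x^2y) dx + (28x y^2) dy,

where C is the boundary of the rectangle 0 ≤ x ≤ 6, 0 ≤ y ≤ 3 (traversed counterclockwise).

Green's theorem converts the closed line integral into a double integral over the enclosed region D:

    ∮_C P dx + Q dy = ∬_D (∂Q/∂x - ∂P/∂y) dA.

Here P = -28x^2y, Q = 28x y^2, so

    ∂Q/∂x = 28y^2,    ∂P/∂y = -28x^2,
    ∂Q/∂x - ∂P/∂y = 28x^2 + 28y^2.

D is the region 0 ≤ x ≤ 6, 0 ≤ y ≤ 3. Evaluating the double integral:

    ∬_D (28x^2 + 28y^2) dA = ∫_0^{6} ∫_0^{3} (28x^2 + 28y^2) dy dx.

Inner (y from 0 to 3): 84x^2 + 252.
Outer (x from 0 to 6): 7560.

Therefore ∮_C P dx + Q dy = 7560.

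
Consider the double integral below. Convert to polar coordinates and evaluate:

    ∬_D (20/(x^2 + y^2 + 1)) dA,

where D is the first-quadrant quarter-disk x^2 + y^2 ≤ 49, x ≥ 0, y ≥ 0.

The region D is 0 ≤ r ≤ 7, 0 ≤ θ ≤ π/2 in polar coordinates, where x = r cos(θ), y = r sin(θ), and dA = r dr dθ.

Under the substitution, the integrand becomes 20/(r^2 + 1), so

    ∬_D (20/(x^2 + y^2 + 1)) dA = ∫_{0}^{π/2} ∫_{0}^{7} (20/(r^2 + 1)) · r dr dθ.

Inner integral (in r): ∫_{0}^{7} (20/(r^2 + 1)) · r dr = log(97656250000000000).

Outer integral (in θ): ∫_{0}^{π/2} (log(97656250000000000)) dθ = 5π log(50).

Therefore ∬_D (20/(x^2 + y^2 + 1)) dA = 5π log(50).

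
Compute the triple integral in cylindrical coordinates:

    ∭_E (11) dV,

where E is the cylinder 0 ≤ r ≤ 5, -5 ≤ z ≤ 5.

In cylindrical coordinates, x = r cos(θ), y = r sin(θ), z = z, and dV = r dr dθ dz.

The integrand becomes 11, so

    ∭_E (11) dV = ∫_{0}^{2π} ∫_{0}^{5} ∫_{-5}^{5} (11) · r dz dr dθ.

Inner (z): 110r.
Middle (r from 0 to 5): 1375.
Outer (θ): 2750π.

Therefore the triple integral equals 2750π.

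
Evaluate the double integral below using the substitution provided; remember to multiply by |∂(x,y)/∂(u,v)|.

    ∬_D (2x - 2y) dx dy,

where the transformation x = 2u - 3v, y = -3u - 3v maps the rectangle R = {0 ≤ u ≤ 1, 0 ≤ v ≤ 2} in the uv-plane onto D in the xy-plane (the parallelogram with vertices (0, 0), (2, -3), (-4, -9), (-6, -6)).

Compute the Jacobian determinant of (x, y) with respect to (u, v):

    ∂(x,y)/∂(u,v) = | 2  -3 | = (2)(-3) - (-3)(-3) = -15.
                   | -3  -3 |

Its absolute value is |J| = 15 (the area scaling factor).

Substituting x = 2u - 3v, y = -3u - 3v into the integrand,

    2x - 2y → 10u,

so the integral becomes

    ∬_R (10u) · |J| du dv = ∫_0^1 ∫_0^2 (150u) dv du.

Inner (v): 300u.
Outer (u): 150.

Therefore ∬_D (2x - 2y) dx dy = 150.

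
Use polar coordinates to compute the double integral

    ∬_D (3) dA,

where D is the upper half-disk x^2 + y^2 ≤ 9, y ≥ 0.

The region D is 0 ≤ r ≤ 3, 0 ≤ θ ≤ π in polar coordinates, where x = r cos(θ), y = r sin(θ), and dA = r dr dθ.

Under the substitution, the integrand becomes 3, so

    ∬_D (3) dA = ∫_{0}^{π} ∫_{0}^{3} (3) · r dr dθ.

Inner integral (in r): ∫_{0}^{3} (3) · r dr = 27/2.

Outer integral (in θ): ∫_{0}^{π} (27/2) dθ = 27π/2.

Therefore ∬_D (3) dA = 27π/2.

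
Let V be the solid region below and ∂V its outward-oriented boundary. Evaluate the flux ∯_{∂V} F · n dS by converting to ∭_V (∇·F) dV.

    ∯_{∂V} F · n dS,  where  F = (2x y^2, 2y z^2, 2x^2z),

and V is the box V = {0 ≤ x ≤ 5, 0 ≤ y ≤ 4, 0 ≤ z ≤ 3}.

By the divergence theorem,

    ∯_{∂V} F · n dS = ∭_V (∇ · F) dV.

Compute the divergence:
    ∇ · F = ∂F_x/∂x + ∂F_y/∂y + ∂F_z/∂z = 2y^2 + 2z^2 + 2x^2 = 2x^2 + 2y^2 + 2z^2.

V is a rectangular box, so dV = dx dy dz with 0 ≤ x ≤ 5, 0 ≤ y ≤ 4, 0 ≤ z ≤ 3.

Integrate (2x^2 + 2y^2 + 2z^2) over V as an iterated integral:

    ∭_V (∇·F) dV = ∫_0^{5} ∫_0^{4} ∫_0^{3} (2x^2 + 2y^2 + 2z^2) dz dy dx.

Inner (z from 0 to 3): 6x^2 + 6y^2 + 18.
Middle (y from 0 to 4): 24x^2 + 200.
Outer (x from 0 to 5): 2000.

Therefore ∯_{∂V} F · n dS = 2000.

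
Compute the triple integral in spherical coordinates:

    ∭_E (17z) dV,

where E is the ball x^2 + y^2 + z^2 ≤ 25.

In spherical coordinates, x = ρ sin(φ) cos(θ), y = ρ sin(φ) sin(θ), z = ρ cos(φ), and dV = ρ^2 sin(φ) dρ dφ dθ.

The integrand becomes 17ρ cos(φ), so

    ∭_E (17z) dV = ∫_{0}^{2π} ∫_{0}^{π} ∫_{0}^{5} (17ρ cos(φ)) · ρ^2 sin(φ) dρ dφ dθ.

Inner (ρ): 10625sin(2φ)/8.
Middle (φ): 0.
Outer (θ): 0.

Therefore the triple integral equals 0.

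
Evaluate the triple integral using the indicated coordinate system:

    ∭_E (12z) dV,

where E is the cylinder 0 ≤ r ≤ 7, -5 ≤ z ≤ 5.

In cylindrical coordinates, x = r cos(θ), y = r sin(θ), z = z, and dV = r dr dθ dz.

The integrand becomes 12z, so

    ∭_E (12z) dV = ∫_{0}^{2π} ∫_{0}^{7} ∫_{-5}^{5} (12z) · r dz dr dθ.

Inner (z): 0.
Middle (r from 0 to 7): 0.
Outer (θ): 0.

Therefore the triple integral equals 0.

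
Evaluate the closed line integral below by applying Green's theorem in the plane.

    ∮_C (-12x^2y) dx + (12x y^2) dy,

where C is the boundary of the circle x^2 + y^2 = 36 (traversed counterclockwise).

Green's theorem converts the closed line integral into a double integral over the enclosed region D:

    ∮_C P dx + Q dy = ∬_D (∂Q/∂x - ∂P/∂y) dA.

Here P = -12x^2y, Q = 12x y^2, so

    ∂Q/∂x = 12y^2,    ∂P/∂y = -12x^2,
    ∂Q/∂x - ∂P/∂y = 12x^2 + 12y^2.

D is the region x^2 + y^2 ≤ 36. Evaluating the double integral:

In polar coordinates (x = r cos θ, y = r sin θ, dA = r dr dθ) the integrand becomes 12r^2, so

    ∬_D (12x^2 + 12y^2) dA = ∫_0^{2π} ∫_0^{6} (12r^2) · r dr dθ.

Inner (r from 0 to 6): 3888.
Outer (θ from 0 to 2π): 7776π.

Therefore ∮_C P dx + Q dy = 7776π.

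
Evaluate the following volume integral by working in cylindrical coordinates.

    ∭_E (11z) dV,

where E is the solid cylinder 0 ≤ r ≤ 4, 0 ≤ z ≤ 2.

In cylindrical coordinates, x = r cos(θ), y = r sin(θ), z = z, and dV = r dr dθ dz.

The integrand becomes 11z, so

    ∭_E (11z) dV = ∫_{0}^{2π} ∫_{0}^{4} ∫_{0}^{2} (11z) · r dz dr dθ.

Inner (z): 22r.
Middle (r from 0 to 4): 176.
Outer (θ): 352π.

Therefore the triple integral equals 352π.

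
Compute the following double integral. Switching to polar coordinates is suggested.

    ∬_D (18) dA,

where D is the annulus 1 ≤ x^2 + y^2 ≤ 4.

The region D is 1 ≤ r ≤ 2, 0 ≤ θ ≤ 2π in polar coordinates, where x = r cos(θ), y = r sin(θ), and dA = r dr dθ.

Under the substitution, the integrand becomes 18, so

    ∬_D (18) dA = ∫_{0}^{2π} ∫_{1}^{2} (18) · r dr dθ.

Inner integral (in r): ∫_{1}^{2} (18) · r dr = 27.

Outer integral (in θ): ∫_{0}^{2π} (27) dθ = 54π.

Therefore ∬_D (18) dA = 54π.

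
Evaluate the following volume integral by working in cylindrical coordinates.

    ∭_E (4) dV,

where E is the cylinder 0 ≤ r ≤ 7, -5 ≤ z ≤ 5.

In cylindrical coordinates, x = r cos(θ), y = r sin(θ), z = z, and dV = r dr dθ dz.

The integrand becomes 4, so

    ∭_E (4) dV = ∫_{0}^{2π} ∫_{0}^{7} ∫_{-5}^{5} (4) · r dz dr dθ.

Inner (z): 40r.
Middle (r from 0 to 7): 980.
Outer (θ): 1960π.

Therefore the triple integral equals 1960π.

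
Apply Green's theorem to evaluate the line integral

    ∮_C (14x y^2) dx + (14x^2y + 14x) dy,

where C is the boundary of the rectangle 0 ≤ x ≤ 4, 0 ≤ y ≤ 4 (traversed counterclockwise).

Green's theorem converts the closed line integral into a double integral over the enclosed region D:

    ∮_C P dx + Q dy = ∬_D (∂Q/∂x - ∂P/∂y) dA.

Here P = 14x y^2, Q = 14x^2y + 14x, so

    ∂Q/∂x = 28x y + 14,    ∂P/∂y = 28x y,
    ∂Q/∂x - ∂P/∂y = 14.

D is the region 0 ≤ x ≤ 4, 0 ≤ y ≤ 4. Evaluating the double integral:

    ∬_D (14) dA = ∫_0^{4} ∫_0^{4} (14) dy dx.

Inner (y from 0 to 4): 56.
Outer (x from 0 to 4): 224.

Therefore ∮_C P dx + Q dy = 224.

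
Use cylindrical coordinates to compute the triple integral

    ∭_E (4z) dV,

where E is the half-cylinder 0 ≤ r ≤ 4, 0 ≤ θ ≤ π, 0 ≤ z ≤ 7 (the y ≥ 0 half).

In cylindrical coordinates, x = r cos(θ), y = r sin(θ), z = z, and dV = r dr dθ dz.

The integrand becomes 4z, so

    ∭_E (4z) dV = ∫_{0}^{π} ∫_{0}^{4} ∫_{0}^{7} (4z) · r dz dr dθ.

Inner (z): 98r.
Middle (r from 0 to 4): 784.
Outer (θ): 784π.

Therefore the triple integral equals 784π.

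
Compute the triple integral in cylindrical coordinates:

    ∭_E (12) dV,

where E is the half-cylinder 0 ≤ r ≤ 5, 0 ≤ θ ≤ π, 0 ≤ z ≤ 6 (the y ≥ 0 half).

In cylindrical coordinates, x = r cos(θ), y = r sin(θ), z = z, and dV = r dr dθ dz.

The integrand becomes 12, so

    ∭_E (12) dV = ∫_{0}^{π} ∫_{0}^{5} ∫_{0}^{6} (12) · r dz dr dθ.

Inner (z): 72r.
Middle (r from 0 to 5): 900.
Outer (θ): 900π.

Therefore the triple integral equals 900π.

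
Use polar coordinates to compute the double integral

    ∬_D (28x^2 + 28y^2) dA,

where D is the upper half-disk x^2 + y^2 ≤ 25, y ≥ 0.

The region D is 0 ≤ r ≤ 5, 0 ≤ θ ≤ π in polar coordinates, where x = r cos(θ), y = r sin(θ), and dA = r dr dθ.

Under the substitution, the integrand becomes 28r^2, so

    ∬_D (28x^2 + 28y^2) dA = ∫_{0}^{π} ∫_{0}^{5} (28r^2) · r dr dθ.

Inner integral (in r): ∫_{0}^{5} (28r^2) · r dr = 4375.

Outer integral (in θ): ∫_{0}^{π} (4375) dθ = 4375π.

Therefore ∬_D (28x^2 + 28y^2) dA = 4375π.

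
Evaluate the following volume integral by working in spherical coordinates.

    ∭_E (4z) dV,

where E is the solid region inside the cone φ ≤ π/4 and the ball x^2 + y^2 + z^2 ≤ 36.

In spherical coordinates, x = ρ sin(φ) cos(θ), y = ρ sin(φ) sin(θ), z = ρ cos(φ), and dV = ρ^2 sin(φ) dρ dφ dθ.

The integrand becomes 4ρ cos(φ), so

    ∭_E (4z) dV = ∫_{0}^{2π} ∫_{0}^{π/4} ∫_{0}^{6} (4ρ cos(φ)) · ρ^2 sin(φ) dρ dφ dθ.

Inner (ρ): 648sin(2φ).
Middle (φ): 324.
Outer (θ): 648π.

Therefore the triple integral equals 648π.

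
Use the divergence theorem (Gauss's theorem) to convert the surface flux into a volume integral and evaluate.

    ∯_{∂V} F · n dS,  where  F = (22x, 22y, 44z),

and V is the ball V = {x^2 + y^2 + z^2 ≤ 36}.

By the divergence theorem,

    ∯_{∂V} F · n dS = ∭_V (∇ · F) dV.

Compute the divergence:
    ∇ · F = ∂F_x/∂x + ∂F_y/∂y + ∂F_z/∂z = 22 + 22 + 44 = 88.

In spherical coordinates, x = ρ sin(φ) cos(θ), y = ρ sin(φ) sin(θ), z = ρ cos(φ), dV = ρ^2 sin(φ) dρ dφ dθ, with 0 ≤ ρ ≤ 6, 0 ≤ φ ≤ π, 0 ≤ θ ≤ 2π.

The integrand, after substitution and multiplying by the volume element, becomes (88) · ρ^2 sin(φ), so

    ∭_V (∇·F) dV = ∫_0^{2π} ∫_0^{π} ∫_0^{6} (88) · ρ^2 sin(φ) dρ dφ dθ.

Inner (ρ from 0 to 6): 6336sin(φ).
Middle (φ from 0 to π): 12672.
Outer (θ from 0 to 2π): 25344π.

Therefore ∯_{∂V} F · n dS = 25344π.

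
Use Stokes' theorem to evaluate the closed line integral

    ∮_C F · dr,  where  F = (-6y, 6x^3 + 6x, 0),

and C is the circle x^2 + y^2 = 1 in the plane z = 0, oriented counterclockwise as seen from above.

Let S be the flat disk x^2 + y^2 ≤ 1 in the plane z = 0, with upward unit normal n̂ = ẑ. By Stokes' theorem,

    ∮_C F · dr = ∬_S (∇ × F) · n̂ dS = ∬_D (curl F)_z dA,

where D is the disk x^2 + y^2 ≤ 1.

Compute the curl of F = (-6y, 6x^3 + 6x, 0):
    (∇ × F)_x = ∂F_z/∂y - ∂F_y/∂z = 0,
    (∇ × F)_y = ∂F_x/∂z - ∂F_z/∂x = 0,
    (∇ × F)_z = ∂F_y/∂x - ∂F_x/∂y = 18x^2 + 12.

On z = 0, (curl F)_z = 18x^2 + 12.

Convert to polar (x = r cos θ, y = r sin θ, dA = r dr dθ); the integrand becomes 18r^2cos(θ)^2 + 12, so

    ∬_D (curl F)_z dA = ∫_0^{2π} ∫_0^{1} (18r^2cos(θ)^2 + 12) · r dr dθ.

Inner (r from 0 to 1): 9cos(θ)^2/2 + 6.
Outer (θ from 0 to 2π): 33π/2.

Therefore ∮_C F · dr = 33π/2.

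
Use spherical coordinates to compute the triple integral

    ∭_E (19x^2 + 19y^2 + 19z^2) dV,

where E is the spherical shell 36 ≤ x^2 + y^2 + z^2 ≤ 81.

In spherical coordinates, x = ρ sin(φ) cos(θ), y = ρ sin(φ) sin(θ), z = ρ cos(φ), and dV = ρ^2 sin(φ) dρ dφ dθ.

The integrand becomes 19ρ^2, so

    ∭_E (19x^2 + 19y^2 + 19z^2) dV = ∫_{0}^{2π} ∫_{0}^{π} ∫_{6}^{9} (19ρ^2) · ρ^2 sin(φ) dρ dφ dθ.

Inner (ρ): 974187sin(φ)/5.
Middle (φ): 1948374/5.
Outer (θ): 3896748π/5.

Therefore the triple integral equals 3896748π/5.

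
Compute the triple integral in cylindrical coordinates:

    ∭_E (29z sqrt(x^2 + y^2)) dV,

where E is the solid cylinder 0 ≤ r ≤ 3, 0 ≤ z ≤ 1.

In cylindrical coordinates, x = r cos(θ), y = r sin(θ), z = z, and dV = r dr dθ dz.

The integrand becomes 29r z, so

    ∭_E (29z sqrt(x^2 + y^2)) dV = ∫_{0}^{2π} ∫_{0}^{3} ∫_{0}^{1} (29r z) · r dz dr dθ.

Inner (z): 29r^2/2.
Middle (r from 0 to 3): 261/2.
Outer (θ): 261π.

Therefore the triple integral equals 261π.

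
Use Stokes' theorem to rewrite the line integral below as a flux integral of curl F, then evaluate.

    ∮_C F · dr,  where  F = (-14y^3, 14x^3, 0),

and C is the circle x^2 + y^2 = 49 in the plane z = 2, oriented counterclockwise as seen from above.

Let S be the flat disk x^2 + y^2 ≤ 49 in the plane z = 2, with upward unit normal n̂ = ẑ. By Stokes' theorem,

    ∮_C F · dr = ∬_S (∇ × F) · n̂ dS = ∬_D (curl F)_z dA,

where D is the disk x^2 + y^2 ≤ 49.

Compute the curl of F = (-14y^3, 14x^3, 0):
    (∇ × F)_x = ∂F_z/∂y - ∂F_y/∂z = 0,
    (∇ × F)_y = ∂F_x/∂z - ∂F_z/∂x = 0,
    (∇ × F)_z = ∂F_y/∂x - ∂F_x/∂y = 42x^2 + 42y^2.

On z = 2, (curl F)_z = 42x^2 + 42y^2.

Convert to polar (x = r cos θ, y = r sin θ, dA = r dr dθ); the integrand becomes 42r^2, so

    ∬_D (curl F)_z dA = ∫_0^{2π} ∫_0^{7} (42r^2) · r dr dθ.

Inner (r from 0 to 7): 50421/2.
Outer (θ from 0 to 2π): 50421π.

Therefore ∮_C F · dr = 50421π.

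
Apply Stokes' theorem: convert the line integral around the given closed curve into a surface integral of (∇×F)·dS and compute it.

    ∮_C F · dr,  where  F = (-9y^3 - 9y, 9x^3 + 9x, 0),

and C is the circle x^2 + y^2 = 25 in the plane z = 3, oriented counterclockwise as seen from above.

Let S be the flat disk x^2 + y^2 ≤ 25 in the plane z = 3, with upward unit normal n̂ = ẑ. By Stokes' theorem,

    ∮_C F · dr = ∬_S (∇ × F) · n̂ dS = ∬_D (curl F)_z dA,

where D is the disk x^2 + y^2 ≤ 25.

Compute the curl of F = (-9y^3 - 9y, 9x^3 + 9x, 0):
    (∇ × F)_x = ∂F_z/∂y - ∂F_y/∂z = 0,
    (∇ × F)_y = ∂F_x/∂z - ∂F_z/∂x = 0,
    (∇ × F)_z = ∂F_y/∂x - ∂F_x/∂y = 27x^2 + 27y^2 + 18.

On z = 3, (curl F)_z = 27x^2 + 27y^2 + 18.

Convert to polar (x = r cos θ, y = r sin θ, dA = r dr dθ); the integrand becomes 27r^2 + 18, so

    ∬_D (curl F)_z dA = ∫_0^{2π} ∫_0^{5} (27r^2 + 18) · r dr dθ.

Inner (r from 0 to 5): 17775/4.
Outer (θ from 0 to 2π): 17775π/2.

Therefore ∮_C F · dr = 17775π/2.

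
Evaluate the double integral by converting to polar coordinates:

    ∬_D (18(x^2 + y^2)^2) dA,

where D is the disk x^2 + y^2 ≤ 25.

The region D is 0 ≤ r ≤ 5, 0 ≤ θ ≤ 2π in polar coordinates, where x = r cos(θ), y = r sin(θ), and dA = r dr dθ.

Under the substitution, the integrand becomes 18r^4, so

    ∬_D (18(x^2 + y^2)^2) dA = ∫_{0}^{2π} ∫_{0}^{5} (18r^4) · r dr dθ.

Inner integral (in r): ∫_{0}^{5} (18r^4) · r dr = 46875.

Outer integral (in θ): ∫_{0}^{2π} (46875) dθ = 93750π.

Therefore ∬_D (18(x^2 + y^2)^2) dA = 93750π.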